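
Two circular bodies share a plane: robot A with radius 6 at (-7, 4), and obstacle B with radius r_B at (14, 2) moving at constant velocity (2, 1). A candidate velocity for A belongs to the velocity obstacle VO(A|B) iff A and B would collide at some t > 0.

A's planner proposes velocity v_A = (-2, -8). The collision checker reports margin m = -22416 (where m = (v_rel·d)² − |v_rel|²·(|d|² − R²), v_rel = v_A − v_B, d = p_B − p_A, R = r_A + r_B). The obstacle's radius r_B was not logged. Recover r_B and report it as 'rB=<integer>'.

m = -22416
d = (21, -2);  v_rel = (-4, -9),  |v_rel|² = 97
v_rel×d = (-4)·(-2) − (-9)·(21) = 197
since m = R²·97 − 197²:  R² = (38809 + -22416) / 97 = 169
R = √169 = 13  ⇒  r_B = 13 − 6 = 7

rB=7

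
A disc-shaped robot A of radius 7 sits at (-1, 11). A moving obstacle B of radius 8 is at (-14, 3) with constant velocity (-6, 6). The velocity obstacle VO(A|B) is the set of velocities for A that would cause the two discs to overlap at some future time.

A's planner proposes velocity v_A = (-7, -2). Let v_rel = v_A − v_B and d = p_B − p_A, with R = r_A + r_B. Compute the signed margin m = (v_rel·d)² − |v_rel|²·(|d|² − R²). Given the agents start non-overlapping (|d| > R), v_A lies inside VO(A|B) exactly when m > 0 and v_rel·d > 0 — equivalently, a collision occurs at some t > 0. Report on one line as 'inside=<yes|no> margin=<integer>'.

d = (-13, -8),  |d|² = 233;  R = 7+8 = 15,  c = 233−15² = 8
v_rel = (-1, -8),  |v_rel|² = 65;  v_rel·d = (-1)·(-13) + (-8)·(-8) = 77
65·t² − 154·t + 8 = 0  ⇒  m = 77² − 65·8 = 5409
m = 5409 > 0,  v_rel·d = 77 > 0  ⇒  inside

inside=yes margin=5409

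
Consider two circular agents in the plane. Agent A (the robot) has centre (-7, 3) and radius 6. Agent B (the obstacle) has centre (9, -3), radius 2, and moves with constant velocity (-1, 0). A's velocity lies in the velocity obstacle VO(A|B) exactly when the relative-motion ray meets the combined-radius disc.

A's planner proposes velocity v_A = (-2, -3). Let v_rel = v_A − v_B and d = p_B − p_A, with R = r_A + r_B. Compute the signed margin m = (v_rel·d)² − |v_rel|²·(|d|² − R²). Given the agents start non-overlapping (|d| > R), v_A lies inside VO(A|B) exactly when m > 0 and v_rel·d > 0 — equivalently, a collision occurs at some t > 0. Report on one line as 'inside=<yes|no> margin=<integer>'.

d = (16, -6),  |d|² = 292;  R = 6+2 = 8,  c = 292−8² = 228
v_rel = (-1, -3),  |v_rel|² = 10;  v_rel·d = (-1)·(16) + (-3)·(-6) = 2
10·t² − 4·t + 228 = 0  ⇒  m = 2² − 10·228 = -2276
m = -2276 < 0,  v_rel·d = 2 > 0  ⇒  outside

inside=no margin=-2276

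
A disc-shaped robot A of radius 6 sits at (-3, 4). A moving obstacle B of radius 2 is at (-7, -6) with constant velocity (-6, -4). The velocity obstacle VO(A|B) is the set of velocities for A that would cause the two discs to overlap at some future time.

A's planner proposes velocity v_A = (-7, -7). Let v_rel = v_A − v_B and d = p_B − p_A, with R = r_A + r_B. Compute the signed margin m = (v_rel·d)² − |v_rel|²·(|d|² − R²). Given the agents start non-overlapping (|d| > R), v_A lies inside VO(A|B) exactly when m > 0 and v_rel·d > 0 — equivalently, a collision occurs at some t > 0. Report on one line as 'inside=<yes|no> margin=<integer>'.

d = (-4, -10),  |d|² = 116;  R = 6+2 = 8,  c = 116−8² = 52
v_rel = (-1, -3),  |v_rel|² = 10;  v_rel·d = (-1)·(-4) + (-3)·(-10) = 34
10·t² − 68·t + 52 = 0  ⇒  m = 34² − 10·52 = 636
m = 636 > 0,  v_rel·d = 34 > 0  ⇒  inside

inside=yes margin=636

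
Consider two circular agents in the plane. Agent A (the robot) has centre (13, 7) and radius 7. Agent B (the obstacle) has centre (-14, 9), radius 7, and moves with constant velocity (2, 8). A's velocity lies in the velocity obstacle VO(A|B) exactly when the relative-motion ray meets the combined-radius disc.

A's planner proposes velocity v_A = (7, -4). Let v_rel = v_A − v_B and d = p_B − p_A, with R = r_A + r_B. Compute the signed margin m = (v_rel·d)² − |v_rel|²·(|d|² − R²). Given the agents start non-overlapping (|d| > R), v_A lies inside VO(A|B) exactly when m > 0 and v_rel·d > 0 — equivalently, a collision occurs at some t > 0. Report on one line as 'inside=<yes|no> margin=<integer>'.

d = (-27, 2),  |d|² = 733;  R = 7+7 = 14,  c = 733−14² = 537
v_rel = (5, -12),  |v_rel|² = 169;  v_rel·d = (5)·(-27) + (-12)·(2) = -159
169·t² + 318·t + 537 = 0  ⇒  m = (-159)² − 169·537 = -65472
m = -65472 < 0,  v_rel·d = -159 < 0  ⇒  outside

inside=no margin=-65472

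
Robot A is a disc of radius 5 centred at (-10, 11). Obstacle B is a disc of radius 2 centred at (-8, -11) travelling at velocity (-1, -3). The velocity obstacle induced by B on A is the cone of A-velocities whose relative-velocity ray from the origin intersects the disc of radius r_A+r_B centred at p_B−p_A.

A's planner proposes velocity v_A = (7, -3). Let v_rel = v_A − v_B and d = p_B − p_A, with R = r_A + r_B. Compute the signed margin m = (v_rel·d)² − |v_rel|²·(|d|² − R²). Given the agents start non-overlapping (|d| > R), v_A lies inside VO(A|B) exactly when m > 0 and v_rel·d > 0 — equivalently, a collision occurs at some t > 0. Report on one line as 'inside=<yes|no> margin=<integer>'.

d = (2, -22),  |d|² = 488;  R = 5+2 = 7,  c = 488−7² = 439
v_rel = (8, 0),  |v_rel|² = 64;  v_rel·d = (8)·(2) + (0)·(-22) = 16
64·t² − 32·t + 439 = 0  ⇒  m = 16² − 64·439 = -27840
m = -27840 < 0,  v_rel·d = 16 > 0  ⇒  outside

inside=no margin=-27840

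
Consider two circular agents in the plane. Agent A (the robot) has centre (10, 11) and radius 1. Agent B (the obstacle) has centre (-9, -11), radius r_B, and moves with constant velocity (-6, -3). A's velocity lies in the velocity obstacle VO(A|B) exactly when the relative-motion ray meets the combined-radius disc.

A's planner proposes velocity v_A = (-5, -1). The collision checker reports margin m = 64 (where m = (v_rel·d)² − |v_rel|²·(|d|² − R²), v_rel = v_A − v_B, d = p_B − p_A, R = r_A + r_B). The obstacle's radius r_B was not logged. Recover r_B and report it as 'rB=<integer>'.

m = 64
d = (-19, -22);  v_rel = (1, 2),  |v_rel|² = 5
v_rel×d = (1)·(-22) − (2)·(-19) = 16
since m = R²·5 − 16²:  R² = (256 + 64) / 5 = 64
R = √64 = 8  ⇒  r_B = 8 − 1 = 7

rB=7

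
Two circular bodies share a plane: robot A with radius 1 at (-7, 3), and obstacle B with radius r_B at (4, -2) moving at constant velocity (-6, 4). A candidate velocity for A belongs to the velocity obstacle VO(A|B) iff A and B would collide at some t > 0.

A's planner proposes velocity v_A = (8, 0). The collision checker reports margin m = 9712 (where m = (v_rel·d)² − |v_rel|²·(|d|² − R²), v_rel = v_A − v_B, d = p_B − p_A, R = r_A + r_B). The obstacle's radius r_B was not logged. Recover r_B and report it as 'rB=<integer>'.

m = 9712
d = (11, -5);  v_rel = (14, -4),  |v_rel|² = 212
v_rel×d = (14)·(-5) − (-4)·(11) = -26
since m = R²·212 − (-26)²:  R² = (676 + 9712) / 212 = 49
R = √49 = 7  ⇒  r_B = 7 − 1 = 6

rB=6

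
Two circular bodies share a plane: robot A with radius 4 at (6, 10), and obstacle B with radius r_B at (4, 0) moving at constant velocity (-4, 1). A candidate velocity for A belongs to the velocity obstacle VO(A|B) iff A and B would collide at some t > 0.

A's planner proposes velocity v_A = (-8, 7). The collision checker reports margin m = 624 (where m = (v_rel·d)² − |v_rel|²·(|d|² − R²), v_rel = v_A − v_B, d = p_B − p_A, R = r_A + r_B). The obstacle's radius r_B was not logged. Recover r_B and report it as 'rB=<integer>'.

m = 624
d = (-2, -10);  v_rel = (-4, 6),  |v_rel|² = 52
v_rel×d = (-4)·(-10) − (6)·(-2) = 52
since m = R²·52 − 52²:  R² = (2704 + 624) / 52 = 64
R = √64 = 8  ⇒  r_B = 8 − 4 = 4

rB=4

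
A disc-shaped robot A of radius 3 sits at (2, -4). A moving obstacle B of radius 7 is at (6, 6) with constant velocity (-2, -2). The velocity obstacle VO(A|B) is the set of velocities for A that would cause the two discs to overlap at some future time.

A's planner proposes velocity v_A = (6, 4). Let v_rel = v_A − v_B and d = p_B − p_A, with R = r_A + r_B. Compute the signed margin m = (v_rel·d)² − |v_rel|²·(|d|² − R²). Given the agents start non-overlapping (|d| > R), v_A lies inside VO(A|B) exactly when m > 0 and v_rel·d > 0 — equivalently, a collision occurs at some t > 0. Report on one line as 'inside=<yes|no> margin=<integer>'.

d = (4, 10),  |d|² = 116;  R = 3+7 = 10,  c = 116−10² = 16
v_rel = (8, 6),  |v_rel|² = 100;  v_rel·d = (8)·(4) + (6)·(10) = 92
100·t² − 184·t + 16 = 0  ⇒  m = 92² − 100·16 = 6864
m = 6864 > 0,  v_rel·d = 92 > 0  ⇒  inside

inside=yes margin=6864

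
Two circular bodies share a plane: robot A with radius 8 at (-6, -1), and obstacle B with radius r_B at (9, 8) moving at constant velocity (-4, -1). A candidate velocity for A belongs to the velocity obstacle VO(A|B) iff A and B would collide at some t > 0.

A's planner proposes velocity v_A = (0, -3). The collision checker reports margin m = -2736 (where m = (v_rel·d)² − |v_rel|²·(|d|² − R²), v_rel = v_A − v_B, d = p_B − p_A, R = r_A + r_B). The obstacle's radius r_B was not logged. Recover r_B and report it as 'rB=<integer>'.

m = -2736
d = (15, 9);  v_rel = (4, -2),  |v_rel|² = 20
v_rel×d = (4)·(9) − (-2)·(15) = 66
since m = R²·20 − 66²:  R² = (4356 + -2736) / 20 = 81
R = √81 = 9  ⇒  r_B = 9 − 8 = 1

rB=1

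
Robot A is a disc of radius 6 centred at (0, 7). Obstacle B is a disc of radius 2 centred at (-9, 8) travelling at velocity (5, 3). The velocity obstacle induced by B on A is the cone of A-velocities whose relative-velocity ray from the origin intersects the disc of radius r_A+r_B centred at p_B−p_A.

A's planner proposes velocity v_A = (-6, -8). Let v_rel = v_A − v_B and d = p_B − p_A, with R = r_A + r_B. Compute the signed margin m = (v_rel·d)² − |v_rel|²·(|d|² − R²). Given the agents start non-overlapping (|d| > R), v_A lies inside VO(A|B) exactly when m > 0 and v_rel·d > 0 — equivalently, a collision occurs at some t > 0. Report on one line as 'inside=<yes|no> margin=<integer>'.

d = (-9, 1),  |d|² = 82;  R = 6+2 = 8,  c = 82−8² = 18
v_rel = (-11, -11),  |v_rel|² = 242;  v_rel·d = (-11)·(-9) + (-11)·(1) = 88
242·t² − 176·t + 18 = 0  ⇒  m = 88² − 242·18 = 3388
m = 3388 > 0,  v_rel·d = 88 > 0  ⇒  inside

inside=yes margin=3388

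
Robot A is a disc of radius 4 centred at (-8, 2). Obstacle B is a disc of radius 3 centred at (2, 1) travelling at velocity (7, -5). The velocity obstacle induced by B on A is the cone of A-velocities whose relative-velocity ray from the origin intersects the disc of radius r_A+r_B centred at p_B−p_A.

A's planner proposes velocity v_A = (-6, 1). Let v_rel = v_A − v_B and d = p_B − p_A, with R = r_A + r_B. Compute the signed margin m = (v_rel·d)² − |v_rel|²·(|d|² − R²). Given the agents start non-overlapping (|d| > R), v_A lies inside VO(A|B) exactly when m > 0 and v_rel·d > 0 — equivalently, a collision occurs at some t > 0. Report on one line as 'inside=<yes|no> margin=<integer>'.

d = (10, -1),  |d|² = 101;  R = 4+3 = 7,  c = 101−7² = 52
v_rel = (-13, 6),  |v_rel|² = 205;  v_rel·d = (-13)·(10) + (6)·(-1) = -136
205·t² + 272·t + 52 = 0  ⇒  m = (-136)² − 205·52 = 7836
m = 7836 > 0,  v_rel·d = -136 < 0  ⇒  outside

inside=no margin=7836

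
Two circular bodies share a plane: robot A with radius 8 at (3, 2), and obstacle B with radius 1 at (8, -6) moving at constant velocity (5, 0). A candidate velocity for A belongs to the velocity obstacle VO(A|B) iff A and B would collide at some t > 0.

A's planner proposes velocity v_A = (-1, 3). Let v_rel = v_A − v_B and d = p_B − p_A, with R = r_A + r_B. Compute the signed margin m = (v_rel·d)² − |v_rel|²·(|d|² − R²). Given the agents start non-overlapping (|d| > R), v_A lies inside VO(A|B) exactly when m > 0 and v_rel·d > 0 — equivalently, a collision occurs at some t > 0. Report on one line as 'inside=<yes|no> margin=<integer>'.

d = (5, -8),  |d|² = 89;  R = 8+1 = 9,  c = 89−9² = 8
v_rel = (-6, 3),  |v_rel|² = 45;  v_rel·d = (-6)·(5) + (3)·(-8) = -54
45·t² + 108·t + 8 = 0  ⇒  m = (-54)² − 45·8 = 2556
m = 2556 > 0,  v_rel·d = -54 < 0  ⇒  outside

inside=no margin=2556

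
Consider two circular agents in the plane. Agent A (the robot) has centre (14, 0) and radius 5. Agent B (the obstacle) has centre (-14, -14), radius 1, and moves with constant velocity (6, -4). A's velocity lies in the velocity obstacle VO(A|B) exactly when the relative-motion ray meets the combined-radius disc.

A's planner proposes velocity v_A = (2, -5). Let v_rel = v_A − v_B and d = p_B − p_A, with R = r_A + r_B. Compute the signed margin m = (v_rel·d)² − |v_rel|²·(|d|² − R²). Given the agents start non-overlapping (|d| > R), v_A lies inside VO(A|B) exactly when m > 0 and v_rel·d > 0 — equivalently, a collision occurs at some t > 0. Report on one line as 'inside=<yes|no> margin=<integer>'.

d = (-28, -14),  |d|² = 980;  R = 5+1 = 6,  c = 980−6² = 944
v_rel = (-4, -1),  |v_rel|² = 17;  v_rel·d = (-4)·(-28) + (-1)·(-14) = 126
17·t² − 252·t + 944 = 0  ⇒  m = 126² − 17·944 = -172
m = -172 < 0,  v_rel·d = 126 > 0  ⇒  outside

inside=no margin=-172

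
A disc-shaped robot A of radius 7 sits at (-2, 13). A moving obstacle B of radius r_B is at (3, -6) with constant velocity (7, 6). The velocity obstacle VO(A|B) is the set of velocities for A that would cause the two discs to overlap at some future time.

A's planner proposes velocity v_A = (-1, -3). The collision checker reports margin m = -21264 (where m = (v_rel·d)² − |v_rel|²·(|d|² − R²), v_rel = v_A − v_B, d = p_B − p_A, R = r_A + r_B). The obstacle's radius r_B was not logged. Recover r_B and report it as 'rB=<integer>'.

m = -21264
d = (5, -19);  v_rel = (-8, -9),  |v_rel|² = 145
v_rel×d = (-8)·(-19) − (-9)·(5) = 197
since m = R²·145 − 197²:  R² = (38809 + -21264) / 145 = 121
R = √121 = 11  ⇒  r_B = 11 − 7 = 4

rB=4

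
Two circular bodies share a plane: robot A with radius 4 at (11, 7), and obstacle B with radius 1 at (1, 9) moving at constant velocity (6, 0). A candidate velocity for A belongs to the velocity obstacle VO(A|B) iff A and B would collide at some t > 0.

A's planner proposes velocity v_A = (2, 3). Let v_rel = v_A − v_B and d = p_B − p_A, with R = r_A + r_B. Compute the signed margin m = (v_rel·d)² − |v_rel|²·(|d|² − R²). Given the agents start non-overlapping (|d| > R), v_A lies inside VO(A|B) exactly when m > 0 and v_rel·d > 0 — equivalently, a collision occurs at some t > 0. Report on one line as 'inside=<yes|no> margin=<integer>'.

d = (-10, 2),  |d|² = 104;  R = 4+1 = 5,  c = 104−5² = 79
v_rel = (-4, 3),  |v_rel|² = 25;  v_rel·d = (-4)·(-10) + (3)·(2) = 46
25·t² − 92·t + 79 = 0  ⇒  m = 46² − 25·79 = 141
m = 141 > 0,  v_rel·d = 46 > 0  ⇒  inside

inside=yes margin=141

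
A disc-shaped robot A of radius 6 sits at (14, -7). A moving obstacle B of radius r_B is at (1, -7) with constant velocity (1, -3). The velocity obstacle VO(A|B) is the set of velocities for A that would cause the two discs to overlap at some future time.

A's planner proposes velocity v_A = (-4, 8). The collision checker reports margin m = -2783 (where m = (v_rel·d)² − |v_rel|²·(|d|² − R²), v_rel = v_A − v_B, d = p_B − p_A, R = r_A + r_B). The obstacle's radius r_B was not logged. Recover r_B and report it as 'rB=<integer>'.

m = -2783
d = (-13, 0);  v_rel = (-5, 11),  |v_rel|² = 146
v_rel×d = (-5)·(0) − (11)·(-13) = 143
since m = R²·146 − 143²:  R² = (20449 + -2783) / 146 = 121
R = √121 = 11  ⇒  r_B = 11 − 6 = 5

rB=5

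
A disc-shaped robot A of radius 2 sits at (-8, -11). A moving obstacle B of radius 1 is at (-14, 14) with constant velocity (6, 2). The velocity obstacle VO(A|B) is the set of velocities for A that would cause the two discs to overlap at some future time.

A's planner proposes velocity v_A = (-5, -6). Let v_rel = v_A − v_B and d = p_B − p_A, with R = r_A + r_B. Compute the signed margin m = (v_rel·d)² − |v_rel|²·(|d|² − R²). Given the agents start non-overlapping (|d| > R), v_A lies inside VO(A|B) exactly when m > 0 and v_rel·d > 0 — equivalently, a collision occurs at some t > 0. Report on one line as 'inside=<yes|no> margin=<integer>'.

d = (-6, 25),  |d|² = 661;  R = 2+1 = 3,  c = 661−3² = 652
v_rel = (-11, -8),  |v_rel|² = 185;  v_rel·d = (-11)·(-6) + (-8)·(25) = -134
185·t² + 268·t + 652 = 0  ⇒  m = (-134)² − 185·652 = -102664
m = -102664 < 0,  v_rel·d = -134 < 0  ⇒  outside

inside=no margin=-102664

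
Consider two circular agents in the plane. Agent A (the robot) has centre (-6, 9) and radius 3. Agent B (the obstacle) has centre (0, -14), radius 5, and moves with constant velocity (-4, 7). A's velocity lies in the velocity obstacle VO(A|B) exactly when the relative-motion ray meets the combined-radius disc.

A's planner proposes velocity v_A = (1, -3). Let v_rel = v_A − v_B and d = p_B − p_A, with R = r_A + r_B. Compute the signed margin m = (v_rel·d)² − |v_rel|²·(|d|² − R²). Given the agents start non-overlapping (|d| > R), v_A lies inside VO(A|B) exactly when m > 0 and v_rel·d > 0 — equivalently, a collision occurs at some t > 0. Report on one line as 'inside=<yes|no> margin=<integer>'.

d = (6, -23),  |d|² = 565;  R = 3+5 = 8,  c = 565−8² = 501
v_rel = (5, -10),  |v_rel|² = 125;  v_rel·d = (5)·(6) + (-10)·(-23) = 260
125·t² − 520·t + 501 = 0  ⇒  m = 260² − 125·501 = 4975
m = 4975 > 0,  v_rel·d = 260 > 0  ⇒  inside

inside=yes margin=4975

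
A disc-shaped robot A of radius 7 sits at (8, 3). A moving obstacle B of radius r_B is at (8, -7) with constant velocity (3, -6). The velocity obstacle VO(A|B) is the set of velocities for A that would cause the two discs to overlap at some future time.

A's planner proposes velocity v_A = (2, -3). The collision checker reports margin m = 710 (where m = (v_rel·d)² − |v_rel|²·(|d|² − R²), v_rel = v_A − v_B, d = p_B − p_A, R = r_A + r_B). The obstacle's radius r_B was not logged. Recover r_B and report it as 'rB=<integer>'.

m = 710
d = (0, -10);  v_rel = (-1, 3),  |v_rel|² = 10
v_rel×d = (-1)·(-10) − (3)·(0) = 10
since m = R²·10 − 10²:  R² = (100 + 710) / 10 = 81
R = √81 = 9  ⇒  r_B = 9 − 7 = 2

rB=2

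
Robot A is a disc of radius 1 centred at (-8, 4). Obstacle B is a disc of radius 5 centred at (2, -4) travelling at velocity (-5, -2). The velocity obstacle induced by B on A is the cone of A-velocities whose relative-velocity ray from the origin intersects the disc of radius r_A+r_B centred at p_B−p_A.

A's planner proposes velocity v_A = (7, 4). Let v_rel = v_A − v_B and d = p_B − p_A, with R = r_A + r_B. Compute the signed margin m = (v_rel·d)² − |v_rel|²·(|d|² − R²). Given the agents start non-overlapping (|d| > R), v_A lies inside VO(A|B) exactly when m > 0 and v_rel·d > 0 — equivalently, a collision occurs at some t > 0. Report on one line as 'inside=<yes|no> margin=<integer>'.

d = (10, -8),  |d|² = 164;  R = 1+5 = 6,  c = 164−6² = 128
v_rel = (12, 6),  |v_rel|² = 180;  v_rel·d = (12)·(10) + (6)·(-8) = 72
180·t² − 144·t + 128 = 0  ⇒  m = 72² − 180·128 = -17856
m = -17856 < 0,  v_rel·d = 72 > 0  ⇒  outside

inside=no margin=-17856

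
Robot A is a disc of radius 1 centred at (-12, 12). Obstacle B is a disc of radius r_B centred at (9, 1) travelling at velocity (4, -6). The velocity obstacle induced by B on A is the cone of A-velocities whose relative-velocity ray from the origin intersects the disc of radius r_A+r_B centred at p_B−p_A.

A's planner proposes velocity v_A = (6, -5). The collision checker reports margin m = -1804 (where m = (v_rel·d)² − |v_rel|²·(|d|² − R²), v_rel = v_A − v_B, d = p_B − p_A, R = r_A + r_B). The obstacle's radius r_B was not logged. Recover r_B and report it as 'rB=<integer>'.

m = -1804
d = (21, -11);  v_rel = (2, 1),  |v_rel|² = 5
v_rel×d = (2)·(-11) − (1)·(21) = -43
since m = R²·5 − (-43)²:  R² = (1849 + -1804) / 5 = 9
R = √9 = 3  ⇒  r_B = 3 − 1 = 2

rB=2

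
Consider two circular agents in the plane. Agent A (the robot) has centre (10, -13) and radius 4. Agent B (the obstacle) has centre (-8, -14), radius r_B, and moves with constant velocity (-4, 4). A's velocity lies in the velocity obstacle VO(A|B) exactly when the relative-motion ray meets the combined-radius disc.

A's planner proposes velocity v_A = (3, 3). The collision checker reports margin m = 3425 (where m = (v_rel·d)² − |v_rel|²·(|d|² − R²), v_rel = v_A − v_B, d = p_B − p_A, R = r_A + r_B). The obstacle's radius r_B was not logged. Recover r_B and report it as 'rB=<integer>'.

m = 3425
d = (-18, -1);  v_rel = (7, -1),  |v_rel|² = 50
v_rel×d = (7)·(-1) − (-1)·(-18) = -25
since m = R²·50 − (-25)²:  R² = (625 + 3425) / 50 = 81
R = √81 = 9  ⇒  r_B = 9 − 4 = 5

rB=5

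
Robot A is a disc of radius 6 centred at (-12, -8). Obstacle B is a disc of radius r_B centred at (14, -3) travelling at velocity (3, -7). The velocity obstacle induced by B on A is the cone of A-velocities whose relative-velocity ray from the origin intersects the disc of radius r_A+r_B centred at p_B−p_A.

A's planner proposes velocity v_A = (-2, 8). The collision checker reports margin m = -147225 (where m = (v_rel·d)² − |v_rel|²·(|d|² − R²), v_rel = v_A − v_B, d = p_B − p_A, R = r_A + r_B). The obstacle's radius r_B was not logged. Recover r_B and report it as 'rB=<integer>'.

m = -147225
d = (26, 5);  v_rel = (-5, 15),  |v_rel|² = 250
v_rel×d = (-5)·(5) − (15)·(26) = -415
since m = R²·250 − (-415)²:  R² = (172225 + -147225) / 250 = 100
R = √100 = 10  ⇒  r_B = 10 − 6 = 4

rB=4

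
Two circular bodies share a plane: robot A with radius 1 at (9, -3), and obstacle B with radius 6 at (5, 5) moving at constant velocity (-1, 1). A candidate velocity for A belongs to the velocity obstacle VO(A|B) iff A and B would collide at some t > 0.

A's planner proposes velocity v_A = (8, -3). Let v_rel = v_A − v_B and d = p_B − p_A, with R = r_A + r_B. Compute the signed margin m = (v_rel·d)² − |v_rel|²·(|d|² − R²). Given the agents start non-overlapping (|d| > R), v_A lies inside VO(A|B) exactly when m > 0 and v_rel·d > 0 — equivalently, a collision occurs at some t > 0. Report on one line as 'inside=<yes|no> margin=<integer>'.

d = (-4, 8),  |d|² = 80;  R = 1+6 = 7,  c = 80−7² = 31
v_rel = (9, -4),  |v_rel|² = 97;  v_rel·d = (9)·(-4) + (-4)·(8) = -68
97·t² + 136·t + 31 = 0  ⇒  m = (-68)² − 97·31 = 1617
m = 1617 > 0,  v_rel·d = -68 < 0  ⇒  outside

inside=no margin=1617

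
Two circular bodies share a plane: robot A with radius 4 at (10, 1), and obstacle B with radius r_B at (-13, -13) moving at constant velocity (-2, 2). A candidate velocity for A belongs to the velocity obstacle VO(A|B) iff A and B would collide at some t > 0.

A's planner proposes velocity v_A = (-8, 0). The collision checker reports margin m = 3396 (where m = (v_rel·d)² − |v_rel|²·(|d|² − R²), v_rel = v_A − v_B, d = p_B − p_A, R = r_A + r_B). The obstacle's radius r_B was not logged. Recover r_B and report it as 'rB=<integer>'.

m = 3396
d = (-23, -14);  v_rel = (-6, -2),  |v_rel|² = 40
v_rel×d = (-6)·(-14) − (-2)·(-23) = 38
since m = R²·40 − 38²:  R² = (1444 + 3396) / 40 = 121
R = √121 = 11  ⇒  r_B = 11 − 4 = 7

rB=7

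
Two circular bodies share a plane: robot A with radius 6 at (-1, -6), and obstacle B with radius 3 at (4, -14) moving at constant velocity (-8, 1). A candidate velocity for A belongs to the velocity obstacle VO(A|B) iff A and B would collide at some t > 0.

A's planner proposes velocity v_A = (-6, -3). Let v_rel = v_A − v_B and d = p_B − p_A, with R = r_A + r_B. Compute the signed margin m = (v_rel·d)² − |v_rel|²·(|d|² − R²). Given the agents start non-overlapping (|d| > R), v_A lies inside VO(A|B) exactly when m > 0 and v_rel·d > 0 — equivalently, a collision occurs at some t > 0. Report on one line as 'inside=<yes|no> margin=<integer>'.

d = (5, -8),  |d|² = 89;  R = 6+3 = 9,  c = 89−9² = 8
v_rel = (2, -4),  |v_rel|² = 20;  v_rel·d = (2)·(5) + (-4)·(-8) = 42
20·t² − 84·t + 8 = 0  ⇒  m = 42² − 20·8 = 1604
m = 1604 > 0,  v_rel·d = 42 > 0  ⇒  inside

inside=yes margin=1604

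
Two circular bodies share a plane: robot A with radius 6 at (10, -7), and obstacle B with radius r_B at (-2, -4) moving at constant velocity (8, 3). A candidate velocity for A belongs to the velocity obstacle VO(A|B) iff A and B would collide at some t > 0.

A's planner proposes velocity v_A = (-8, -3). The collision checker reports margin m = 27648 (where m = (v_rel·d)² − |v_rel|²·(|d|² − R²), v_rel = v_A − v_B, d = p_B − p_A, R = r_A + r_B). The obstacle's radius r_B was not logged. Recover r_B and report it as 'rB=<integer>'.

m = 27648
d = (-12, 3);  v_rel = (-16, -6),  |v_rel|² = 292
v_rel×d = (-16)·(3) − (-6)·(-12) = -120
since m = R²·292 − (-120)²:  R² = (14400 + 27648) / 292 = 144
R = √144 = 12  ⇒  r_B = 12 − 6 = 6

rB=6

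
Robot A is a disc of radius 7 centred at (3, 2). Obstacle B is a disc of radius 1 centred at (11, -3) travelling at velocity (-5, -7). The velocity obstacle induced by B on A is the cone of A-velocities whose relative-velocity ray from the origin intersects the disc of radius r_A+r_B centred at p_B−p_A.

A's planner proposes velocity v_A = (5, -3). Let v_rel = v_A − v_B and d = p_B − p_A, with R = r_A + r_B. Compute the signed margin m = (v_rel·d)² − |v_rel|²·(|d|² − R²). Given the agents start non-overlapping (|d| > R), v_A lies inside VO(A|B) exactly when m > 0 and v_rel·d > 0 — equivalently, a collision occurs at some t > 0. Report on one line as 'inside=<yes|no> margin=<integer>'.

d = (8, -5),  |d|² = 89;  R = 7+1 = 8,  c = 89−8² = 25
v_rel = (10, 4),  |v_rel|² = 116;  v_rel·d = (10)·(8) + (4)·(-5) = 60
116·t² − 120·t + 25 = 0  ⇒  m = 60² − 116·25 = 700
m = 700 > 0,  v_rel·d = 60 > 0  ⇒  inside

inside=yes margin=700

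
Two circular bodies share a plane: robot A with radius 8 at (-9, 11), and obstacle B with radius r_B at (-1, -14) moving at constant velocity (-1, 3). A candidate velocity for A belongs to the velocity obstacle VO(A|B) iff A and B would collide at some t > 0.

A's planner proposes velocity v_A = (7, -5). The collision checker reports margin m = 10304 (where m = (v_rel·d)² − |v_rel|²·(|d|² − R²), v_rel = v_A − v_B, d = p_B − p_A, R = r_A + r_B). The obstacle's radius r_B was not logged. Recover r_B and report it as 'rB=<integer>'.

m = 10304
d = (8, -25);  v_rel = (8, -8),  |v_rel|² = 128
v_rel×d = (8)·(-25) − (-8)·(8) = -136
since m = R²·128 − (-136)²:  R² = (18496 + 10304) / 128 = 225
R = √225 = 15  ⇒  r_B = 15 − 8 = 7

rB=7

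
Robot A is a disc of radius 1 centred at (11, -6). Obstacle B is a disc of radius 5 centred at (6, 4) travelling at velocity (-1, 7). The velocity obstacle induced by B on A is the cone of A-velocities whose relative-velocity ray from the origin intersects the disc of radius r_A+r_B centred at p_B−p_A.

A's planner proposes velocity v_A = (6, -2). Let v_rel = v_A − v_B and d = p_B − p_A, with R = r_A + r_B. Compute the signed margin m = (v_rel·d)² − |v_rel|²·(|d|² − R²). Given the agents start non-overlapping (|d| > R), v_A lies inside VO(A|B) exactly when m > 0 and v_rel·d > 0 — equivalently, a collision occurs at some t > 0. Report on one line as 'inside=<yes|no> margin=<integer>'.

d = (-5, 10),  |d|² = 125;  R = 1+5 = 6,  c = 125−6² = 89
v_rel = (7, -9),  |v_rel|² = 130;  v_rel·d = (7)·(-5) + (-9)·(10) = -125
130·t² + 250·t + 89 = 0  ⇒  m = (-125)² − 130·89 = 4055
m = 4055 > 0,  v_rel·d = -125 < 0  ⇒  outside

inside=no margin=4055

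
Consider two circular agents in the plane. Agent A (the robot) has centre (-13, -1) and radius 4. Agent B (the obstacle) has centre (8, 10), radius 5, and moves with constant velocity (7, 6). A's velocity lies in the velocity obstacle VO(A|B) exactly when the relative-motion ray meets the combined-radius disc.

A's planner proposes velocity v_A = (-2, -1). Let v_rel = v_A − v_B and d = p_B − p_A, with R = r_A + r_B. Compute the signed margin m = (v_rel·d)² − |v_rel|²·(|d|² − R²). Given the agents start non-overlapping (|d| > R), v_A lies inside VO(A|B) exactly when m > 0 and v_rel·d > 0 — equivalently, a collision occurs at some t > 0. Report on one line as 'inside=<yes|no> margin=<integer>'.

d = (21, 11),  |d|² = 562;  R = 4+5 = 9,  c = 562−9² = 481
v_rel = (-9, -7),  |v_rel|² = 130;  v_rel·d = (-9)·(21) + (-7)·(11) = -266
130·t² + 532·t + 481 = 0  ⇒  m = (-266)² − 130·481 = 8226
m = 8226 > 0,  v_rel·d = -266 < 0  ⇒  outside

inside=no margin=8226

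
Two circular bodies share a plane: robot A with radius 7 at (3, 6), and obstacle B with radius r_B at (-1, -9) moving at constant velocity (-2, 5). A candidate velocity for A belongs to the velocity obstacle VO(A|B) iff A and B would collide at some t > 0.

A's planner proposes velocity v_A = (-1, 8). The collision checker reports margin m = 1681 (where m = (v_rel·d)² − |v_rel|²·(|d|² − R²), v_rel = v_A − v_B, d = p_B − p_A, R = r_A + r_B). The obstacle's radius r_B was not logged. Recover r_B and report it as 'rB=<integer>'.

m = 1681
d = (-4, -15);  v_rel = (1, 3),  |v_rel|² = 10
v_rel×d = (1)·(-15) − (3)·(-4) = -3
since m = R²·10 − (-3)²:  R² = (9 + 1681) / 10 = 169
R = √169 = 13  ⇒  r_B = 13 − 7 = 6

rB=6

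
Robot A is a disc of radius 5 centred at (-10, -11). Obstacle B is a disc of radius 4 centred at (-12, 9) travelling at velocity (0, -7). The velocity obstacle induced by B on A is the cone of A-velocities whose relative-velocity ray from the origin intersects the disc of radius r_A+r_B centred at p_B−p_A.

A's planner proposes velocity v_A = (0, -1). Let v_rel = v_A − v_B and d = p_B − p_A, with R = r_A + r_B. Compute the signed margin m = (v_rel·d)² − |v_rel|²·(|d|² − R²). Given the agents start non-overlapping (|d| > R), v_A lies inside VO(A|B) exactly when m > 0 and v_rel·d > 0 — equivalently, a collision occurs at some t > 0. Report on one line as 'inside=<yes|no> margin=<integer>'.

d = (-2, 20),  |d|² = 404;  R = 5+4 = 9,  c = 404−9² = 323
v_rel = (0, 6),  |v_rel|² = 36;  v_rel·d = (0)·(-2) + (6)·(20) = 120
36·t² − 240·t + 323 = 0  ⇒  m = 120² − 36·323 = 2772
m = 2772 > 0,  v_rel·d = 120 > 0  ⇒  inside

inside=yes margin=2772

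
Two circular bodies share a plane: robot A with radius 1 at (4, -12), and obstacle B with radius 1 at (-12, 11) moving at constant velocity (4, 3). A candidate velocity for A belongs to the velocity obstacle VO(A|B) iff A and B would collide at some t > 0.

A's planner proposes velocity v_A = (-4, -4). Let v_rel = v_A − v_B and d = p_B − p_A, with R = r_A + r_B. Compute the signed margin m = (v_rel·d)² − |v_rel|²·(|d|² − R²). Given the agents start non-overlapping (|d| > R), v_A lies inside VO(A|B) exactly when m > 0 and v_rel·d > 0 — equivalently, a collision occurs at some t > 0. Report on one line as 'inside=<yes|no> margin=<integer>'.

d = (-16, 23),  |d|² = 785;  R = 1+1 = 2,  c = 785−2² = 781
v_rel = (-8, -7),  |v_rel|² = 113;  v_rel·d = (-8)·(-16) + (-7)·(23) = -33
113·t² + 66·t + 781 = 0  ⇒  m = (-33)² − 113·781 = -87164
m = -87164 < 0,  v_rel·d = -33 < 0  ⇒  outside

inside=no margin=-87164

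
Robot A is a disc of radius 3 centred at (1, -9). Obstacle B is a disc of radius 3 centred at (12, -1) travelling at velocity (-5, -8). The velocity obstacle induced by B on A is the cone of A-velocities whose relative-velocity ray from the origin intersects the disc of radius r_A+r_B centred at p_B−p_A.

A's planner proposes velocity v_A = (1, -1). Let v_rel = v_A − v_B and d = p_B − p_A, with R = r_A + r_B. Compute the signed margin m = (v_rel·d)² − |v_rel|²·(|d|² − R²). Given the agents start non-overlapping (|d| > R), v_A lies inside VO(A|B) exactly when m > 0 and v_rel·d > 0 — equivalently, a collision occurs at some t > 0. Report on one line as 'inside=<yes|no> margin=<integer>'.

d = (11, 8),  |d|² = 185;  R = 3+3 = 6,  c = 185−6² = 149
v_rel = (6, 7),  |v_rel|² = 85;  v_rel·d = (6)·(11) + (7)·(8) = 122
85·t² − 244·t + 149 = 0  ⇒  m = 122² − 85·149 = 2219
m = 2219 > 0,  v_rel·d = 122 > 0  ⇒  inside

inside=yes margin=2219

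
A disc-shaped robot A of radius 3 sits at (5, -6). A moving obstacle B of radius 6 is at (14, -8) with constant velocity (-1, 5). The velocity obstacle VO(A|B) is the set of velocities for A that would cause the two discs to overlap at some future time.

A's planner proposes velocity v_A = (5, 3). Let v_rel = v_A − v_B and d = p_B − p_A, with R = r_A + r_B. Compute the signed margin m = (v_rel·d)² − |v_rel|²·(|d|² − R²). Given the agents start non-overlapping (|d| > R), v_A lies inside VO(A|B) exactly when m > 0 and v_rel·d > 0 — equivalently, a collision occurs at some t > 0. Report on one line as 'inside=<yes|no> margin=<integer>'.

d = (9, -2),  |d|² = 85;  R = 3+6 = 9,  c = 85−9² = 4
v_rel = (6, -2),  |v_rel|² = 40;  v_rel·d = (6)·(9) + (-2)·(-2) = 58
40·t² − 116·t + 4 = 0  ⇒  m = 58² − 40·4 = 3204
m = 3204 > 0,  v_rel·d = 58 > 0  ⇒  inside

inside=yes margin=3204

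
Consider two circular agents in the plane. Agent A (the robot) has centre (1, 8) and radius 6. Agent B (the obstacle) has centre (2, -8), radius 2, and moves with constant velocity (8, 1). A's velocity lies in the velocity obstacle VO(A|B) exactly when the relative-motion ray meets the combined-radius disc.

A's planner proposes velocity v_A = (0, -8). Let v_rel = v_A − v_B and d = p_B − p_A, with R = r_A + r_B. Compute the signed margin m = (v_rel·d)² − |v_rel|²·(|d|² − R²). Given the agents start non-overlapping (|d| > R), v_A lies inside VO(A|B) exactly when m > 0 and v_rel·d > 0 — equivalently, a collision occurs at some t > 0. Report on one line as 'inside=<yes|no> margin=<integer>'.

d = (1, -16),  |d|² = 257;  R = 6+2 = 8,  c = 257−8² = 193
v_rel = (-8, -9),  |v_rel|² = 145;  v_rel·d = (-8)·(1) + (-9)·(-16) = 136
145·t² − 272·t + 193 = 0  ⇒  m = 136² − 145·193 = -9489
m = -9489 < 0,  v_rel·d = 136 > 0  ⇒  outside

inside=no margin=-9489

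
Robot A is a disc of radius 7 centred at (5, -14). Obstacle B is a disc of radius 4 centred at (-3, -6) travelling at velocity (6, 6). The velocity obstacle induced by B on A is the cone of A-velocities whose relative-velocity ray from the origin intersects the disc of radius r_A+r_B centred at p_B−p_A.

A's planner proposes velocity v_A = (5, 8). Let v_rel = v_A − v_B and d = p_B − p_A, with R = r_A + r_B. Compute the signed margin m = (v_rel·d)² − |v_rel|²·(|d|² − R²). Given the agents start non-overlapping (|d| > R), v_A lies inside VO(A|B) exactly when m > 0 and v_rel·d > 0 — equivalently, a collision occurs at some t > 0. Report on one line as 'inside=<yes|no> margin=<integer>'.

d = (-8, 8),  |d|² = 128;  R = 7+4 = 11,  c = 128−11² = 7
v_rel = (-1, 2),  |v_rel|² = 5;  v_rel·d = (-1)·(-8) + (2)·(8) = 24
5·t² − 48·t + 7 = 0  ⇒  m = 24² − 5·7 = 541
m = 541 > 0,  v_rel·d = 24 > 0  ⇒  inside

inside=yes margin=541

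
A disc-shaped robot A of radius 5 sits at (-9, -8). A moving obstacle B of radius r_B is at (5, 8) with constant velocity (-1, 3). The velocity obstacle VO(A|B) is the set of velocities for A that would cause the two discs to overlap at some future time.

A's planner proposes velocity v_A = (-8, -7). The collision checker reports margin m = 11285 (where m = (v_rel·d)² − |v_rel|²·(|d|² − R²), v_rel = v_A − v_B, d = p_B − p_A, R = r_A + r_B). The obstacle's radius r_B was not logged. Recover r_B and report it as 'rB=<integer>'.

m = 11285
d = (14, 16);  v_rel = (-7, -10),  |v_rel|² = 149
v_rel×d = (-7)·(16) − (-10)·(14) = 28
since m = R²·149 − 28²:  R² = (784 + 11285) / 149 = 81
R = √81 = 9  ⇒  r_B = 9 − 5 = 4

rB=4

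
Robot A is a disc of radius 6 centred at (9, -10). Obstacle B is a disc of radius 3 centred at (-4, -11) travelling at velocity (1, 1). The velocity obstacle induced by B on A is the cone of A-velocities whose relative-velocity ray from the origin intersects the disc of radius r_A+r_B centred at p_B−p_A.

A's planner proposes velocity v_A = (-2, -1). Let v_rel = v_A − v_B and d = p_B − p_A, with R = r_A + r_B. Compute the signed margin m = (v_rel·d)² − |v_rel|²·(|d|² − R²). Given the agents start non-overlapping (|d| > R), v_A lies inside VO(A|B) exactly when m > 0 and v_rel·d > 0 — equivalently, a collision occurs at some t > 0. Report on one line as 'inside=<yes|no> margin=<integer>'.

d = (-13, -1),  |d|² = 170;  R = 6+3 = 9,  c = 170−9² = 89
v_rel = (-3, -2),  |v_rel|² = 13;  v_rel·d = (-3)·(-13) + (-2)·(-1) = 41
13·t² − 82·t + 89 = 0  ⇒  m = 41² − 13·89 = 524
m = 524 > 0,  v_rel·d = 41 > 0  ⇒  inside

inside=yes margin=524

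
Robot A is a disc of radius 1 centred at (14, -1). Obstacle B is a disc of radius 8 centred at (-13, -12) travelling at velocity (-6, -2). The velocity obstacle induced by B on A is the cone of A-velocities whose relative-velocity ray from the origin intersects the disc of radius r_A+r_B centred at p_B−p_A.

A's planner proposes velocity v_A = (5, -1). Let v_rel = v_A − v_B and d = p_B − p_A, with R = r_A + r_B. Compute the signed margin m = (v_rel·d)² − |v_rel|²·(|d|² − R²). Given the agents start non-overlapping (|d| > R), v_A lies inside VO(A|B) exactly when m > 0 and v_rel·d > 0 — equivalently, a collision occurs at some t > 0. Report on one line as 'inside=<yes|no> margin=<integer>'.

d = (-27, -11),  |d|² = 850;  R = 1+8 = 9,  c = 850−9² = 769
v_rel = (11, 1),  |v_rel|² = 122;  v_rel·d = (11)·(-27) + (1)·(-11) = -308
122·t² + 616·t + 769 = 0  ⇒  m = (-308)² − 122·769 = 1046
m = 1046 > 0,  v_rel·d = -308 < 0  ⇒  outside

inside=no margin=1046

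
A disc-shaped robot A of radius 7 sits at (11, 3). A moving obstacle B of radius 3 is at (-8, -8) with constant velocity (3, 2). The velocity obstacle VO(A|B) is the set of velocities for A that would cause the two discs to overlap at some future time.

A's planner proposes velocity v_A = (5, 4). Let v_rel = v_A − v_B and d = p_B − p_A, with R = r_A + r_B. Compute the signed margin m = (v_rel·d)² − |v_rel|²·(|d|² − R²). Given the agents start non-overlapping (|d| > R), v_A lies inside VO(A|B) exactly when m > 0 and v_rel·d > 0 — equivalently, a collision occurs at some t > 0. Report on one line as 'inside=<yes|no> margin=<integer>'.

d = (-19, -11),  |d|² = 482;  R = 7+3 = 10,  c = 482−10² = 382
v_rel = (2, 2),  |v_rel|² = 8;  v_rel·d = (2)·(-19) + (2)·(-11) = -60
8·t² + 120·t + 382 = 0  ⇒  m = (-60)² − 8·382 = 544
m = 544 > 0,  v_rel·d = -60 < 0  ⇒  outside

inside=no margin=544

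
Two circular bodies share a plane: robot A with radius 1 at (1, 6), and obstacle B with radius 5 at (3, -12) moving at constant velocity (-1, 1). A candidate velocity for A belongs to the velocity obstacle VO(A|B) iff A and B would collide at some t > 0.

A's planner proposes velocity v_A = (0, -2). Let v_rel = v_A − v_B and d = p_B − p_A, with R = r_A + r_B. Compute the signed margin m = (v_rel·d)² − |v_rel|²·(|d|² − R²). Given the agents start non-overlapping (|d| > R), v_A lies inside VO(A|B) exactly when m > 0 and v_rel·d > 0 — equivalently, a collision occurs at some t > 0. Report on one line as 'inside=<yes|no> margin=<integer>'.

d = (2, -18),  |d|² = 328;  R = 1+5 = 6,  c = 328−6² = 292
v_rel = (1, -3),  |v_rel|² = 10;  v_rel·d = (1)·(2) + (-3)·(-18) = 56
10·t² − 112·t + 292 = 0  ⇒  m = 56² − 10·292 = 216
m = 216 > 0,  v_rel·d = 56 > 0  ⇒  inside

inside=yes margin=216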